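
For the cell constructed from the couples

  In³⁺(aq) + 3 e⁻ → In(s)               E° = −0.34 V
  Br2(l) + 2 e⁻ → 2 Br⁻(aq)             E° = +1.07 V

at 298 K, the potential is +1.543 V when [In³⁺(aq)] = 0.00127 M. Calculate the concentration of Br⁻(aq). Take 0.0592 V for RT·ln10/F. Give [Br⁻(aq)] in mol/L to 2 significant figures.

0.052 M

Br₂/Br⁻ is the cathode (higher E°); E°cell = +1.07 − (−0.34) = +1.41 V with n = 6.
Since E = E° − (0.0592/n)·log Q, log Q = n(E° − E)/0.0592 = −13.480.
For 3 Br2(l) + 2 In(s) → 6 Br⁻(aq) + 2 In³⁺(aq), the reaction quotient is Q = [Br⁻(aq)]^6·[In³⁺(aq)]^2.
Substituting the known concentrations and solving, log [Br⁻(aq)] = −1.281 and [Br⁻(aq)] = 0.052 M.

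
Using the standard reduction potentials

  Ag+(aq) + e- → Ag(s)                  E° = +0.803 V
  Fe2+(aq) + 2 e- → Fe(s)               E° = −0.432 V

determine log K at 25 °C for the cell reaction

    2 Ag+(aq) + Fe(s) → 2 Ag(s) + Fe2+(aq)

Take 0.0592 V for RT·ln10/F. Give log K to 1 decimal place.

log K = 41.7

The Ag⁺/Ag couple is reduced (cathode); E°cell = +0.803 − (−0.432) = +1.235 V with n = 2.
At equilibrium E = 0, so log K = nE°cell / 0.0592 = (2)(+1.235) / 0.0592 = 41.7.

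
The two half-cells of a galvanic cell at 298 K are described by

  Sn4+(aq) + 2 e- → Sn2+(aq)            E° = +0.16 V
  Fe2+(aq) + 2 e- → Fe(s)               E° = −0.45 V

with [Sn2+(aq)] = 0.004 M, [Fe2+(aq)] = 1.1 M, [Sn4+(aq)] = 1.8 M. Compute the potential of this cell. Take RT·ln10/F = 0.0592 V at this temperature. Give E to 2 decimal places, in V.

+0.69 V

Since E°(Sn⁴⁺/Sn²⁺) > E°(Fe²⁺/Fe), Sn⁴⁺/Sn²⁺ serves as the cathode.
E°cell = +0.16 − (−0.45) = +0.61 V, with n = 2 electrons transferred.
The balanced reaction is Sn4+(aq) + Fe(s) → Sn2+(aq) + Fe2+(aq), so Q = ([Sn2+(aq)]·[Fe2+(aq)]) / [Sn4+(aq)] = 0.00244 and log Q = −2.612.
Applying E = E° − (RT ln10/nF)·log Q gives +0.61 − (0.0592/2)(−2.612) = +0.69 V.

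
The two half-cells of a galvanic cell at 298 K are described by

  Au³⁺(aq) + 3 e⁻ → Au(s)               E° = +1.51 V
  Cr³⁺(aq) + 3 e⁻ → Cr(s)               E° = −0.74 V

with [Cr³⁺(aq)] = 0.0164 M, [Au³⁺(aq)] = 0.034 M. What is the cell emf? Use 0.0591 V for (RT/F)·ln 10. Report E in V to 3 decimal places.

Au³⁺/Au is reduced (cathode, E° = +1.51 V) and Cr³⁺/Cr is oxidized (anode).
E°cell = +1.51 − (−0.74) = +2.25 V, with n = 3 electrons transferred.
Balancing gives Au³⁺(aq) + Cr(s) → Au(s) + Cr³⁺(aq); hence Q = [Cr³⁺(aq)] / [Au³⁺(aq)] = 0.482 (log Q = −0.317).
E = E° − (0.0591/n)·log Q = +2.25 − (0.0591/3)(−0.317) = +2.256 V.

+2.256 V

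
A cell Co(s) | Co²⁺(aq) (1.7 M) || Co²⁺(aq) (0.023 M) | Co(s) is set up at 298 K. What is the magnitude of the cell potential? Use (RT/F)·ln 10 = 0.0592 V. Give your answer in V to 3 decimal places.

0.055 V

For a concentration cell E°cell = 0, since both electrodes use the same couple.
The compartment with the higher Co²⁺(aq) concentration (1.7 M) acts as the cathode; ions are reduced there and produced at the dilute (0.023 M) anode.
With n = 2, Ecell = −(0.0592/2)·log([dilute]/[conc]) = −(0.0592/2)·log(0.023/1.7) = +0.055 V.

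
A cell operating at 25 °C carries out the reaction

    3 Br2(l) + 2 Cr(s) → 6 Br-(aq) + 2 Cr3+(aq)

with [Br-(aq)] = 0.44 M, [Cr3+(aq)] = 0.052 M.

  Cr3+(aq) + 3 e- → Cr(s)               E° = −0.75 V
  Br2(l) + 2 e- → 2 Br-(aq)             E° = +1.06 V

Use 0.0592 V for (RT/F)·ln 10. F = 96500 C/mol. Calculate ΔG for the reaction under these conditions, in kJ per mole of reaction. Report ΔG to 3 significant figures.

E°cell = +1.06 − (−0.75) = +1.81 V; the balanced reaction transfers n = 6 electrons.
Here Q = [Br-(aq)]^6·[Cr3+(aq)]^2 = 1.96×10^−5 (log Q = −4.707), giving E = +1.81 − (0.0592/6)·(−4.707) = +1.8564 V.
Finally ΔG = −nFE = −(6)(96500 C/mol)(+1.8564 V) = −1070 kJ/mol.

−1070 kJ/mol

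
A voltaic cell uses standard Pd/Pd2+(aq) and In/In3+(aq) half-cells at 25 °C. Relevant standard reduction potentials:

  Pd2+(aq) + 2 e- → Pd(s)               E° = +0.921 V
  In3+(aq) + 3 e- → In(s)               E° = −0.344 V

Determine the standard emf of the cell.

The Pd²⁺/Pd couple has the higher E°, so Pd ion is reduced (cathode) and In is oxidized (anode).
E°cell = E°(cathode) − E°(anode) = +0.921 − (−0.344) = +1.265 V.

+1.265 V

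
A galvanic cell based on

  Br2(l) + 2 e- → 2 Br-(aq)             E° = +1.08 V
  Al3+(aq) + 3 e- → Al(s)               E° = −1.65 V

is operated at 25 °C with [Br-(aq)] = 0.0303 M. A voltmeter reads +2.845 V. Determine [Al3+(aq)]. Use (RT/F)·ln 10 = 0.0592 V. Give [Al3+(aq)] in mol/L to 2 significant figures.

0.053 M

Br₂/Br⁻ is the cathode (higher E°); E°cell = +1.08 − (−1.65) = +2.73 V with n = 6.
Rearranging E = E° − (0.0592/n)·log Q gives log Q = 6(+2.73 − (+2.845))/0.0592 = −11.655.
For 3 Br2(l) + 2 Al(s) → 6 Br-(aq) + 2 Al3+(aq), the reaction quotient is Q = [Br-(aq)]^6·[Al3+(aq)]^2.
Isolating [Al3+(aq)] in Q = 10^{−11.655} yields log [Al3+(aq)] = −1.272, i.e. 0.053 M.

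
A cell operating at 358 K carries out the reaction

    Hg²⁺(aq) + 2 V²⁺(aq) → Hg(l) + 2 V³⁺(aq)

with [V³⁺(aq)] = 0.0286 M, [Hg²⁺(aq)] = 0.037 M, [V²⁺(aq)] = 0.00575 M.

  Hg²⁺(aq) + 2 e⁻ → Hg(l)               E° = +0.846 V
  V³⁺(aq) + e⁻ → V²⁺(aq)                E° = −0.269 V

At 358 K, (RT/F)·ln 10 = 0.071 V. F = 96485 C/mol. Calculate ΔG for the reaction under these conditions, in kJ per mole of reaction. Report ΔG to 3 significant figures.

With Hg²⁺/Hg reduced at the cathode, E°cell = +0.846 − (−0.269) = +1.115 V and n = 2.
The reaction quotient is [V³⁺(aq)]^2 / ([Hg²⁺(aq)]·[V²⁺(aq)]^2) = 669; by Nernst, E = +1.115 − (0.071/2)(2.825) = +1.0147 V.
Finally ΔG = −nFE = −(2)(96485 C/mol)(+1.0147 V) = −196 kJ/mol.

−196 kJ/mol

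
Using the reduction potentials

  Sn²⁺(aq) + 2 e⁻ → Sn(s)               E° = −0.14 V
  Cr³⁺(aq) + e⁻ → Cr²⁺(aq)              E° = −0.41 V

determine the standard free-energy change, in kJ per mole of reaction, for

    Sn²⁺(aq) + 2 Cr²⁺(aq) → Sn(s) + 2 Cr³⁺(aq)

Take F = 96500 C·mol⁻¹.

In the reaction as written Sn²⁺(aq) is reduced, so the Sn²⁺/Sn couple is the cathode and Cr³⁺/Cr²⁺ is the anode.
E°cell = −0.14 − (−0.41) = +0.27 V; balancing electrons gives n = 2.
ΔG° = −nFE°cell = −(2)(96500)(+0.27) J/mol = −52.1 kJ/mol.

−52.1 kJ/mol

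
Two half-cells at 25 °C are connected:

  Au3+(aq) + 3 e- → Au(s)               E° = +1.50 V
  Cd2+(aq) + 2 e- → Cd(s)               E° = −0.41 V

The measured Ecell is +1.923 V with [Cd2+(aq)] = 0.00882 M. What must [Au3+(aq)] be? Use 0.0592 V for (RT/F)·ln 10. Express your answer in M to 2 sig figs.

With Au³⁺/Au at the cathode and Cd²⁺/Cd at the anode, E°cell = +1.50 − (−0.41) = +1.91 V (n = 6).
From the Nernst equation, log Q = n(E° − E)/0.0592 = 6·(+1.91 − (+1.923))/0.0592 = −1.318.
For 2 Au3+(aq) + 3 Cd(s) → 2 Au(s) + 3 Cd2+(aq), the reaction quotient is Q = [Cd2+(aq)]^3 / [Au3+(aq)]^2.
Substituting the known concentrations and solving, log [Au3+(aq)] = −2.423 and [Au3+(aq)] = 0.0038 M.

0.0038 M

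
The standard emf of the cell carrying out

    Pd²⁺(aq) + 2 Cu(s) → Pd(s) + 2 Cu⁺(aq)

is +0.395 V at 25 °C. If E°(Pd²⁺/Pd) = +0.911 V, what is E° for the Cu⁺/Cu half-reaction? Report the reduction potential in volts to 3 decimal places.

+0.516 V

In the reaction as written the Pd²⁺/Pd couple is reduced (cathode) and Cu⁺/Cu is oxidized (anode), so E°cell = E°(Pd²⁺/Pd) − E°(Cu⁺/Cu).
E°(Cu⁺/Cu) = E°(cathode) − E°cell = +0.911 − (+0.395) = +0.516 V.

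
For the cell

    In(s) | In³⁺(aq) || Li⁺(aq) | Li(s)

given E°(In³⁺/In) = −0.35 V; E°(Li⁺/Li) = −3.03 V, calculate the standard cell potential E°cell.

By convention the left-hand electrode in cell notation is the anode (oxidation) and the right-hand electrode is the cathode (reduction).
E°cell = E°(right) − E°(left) = −3.03 − (−0.35) = −2.68 V.
The negative sign shows that, as written, the cell would require an external voltage to drive the reaction.

−2.68 V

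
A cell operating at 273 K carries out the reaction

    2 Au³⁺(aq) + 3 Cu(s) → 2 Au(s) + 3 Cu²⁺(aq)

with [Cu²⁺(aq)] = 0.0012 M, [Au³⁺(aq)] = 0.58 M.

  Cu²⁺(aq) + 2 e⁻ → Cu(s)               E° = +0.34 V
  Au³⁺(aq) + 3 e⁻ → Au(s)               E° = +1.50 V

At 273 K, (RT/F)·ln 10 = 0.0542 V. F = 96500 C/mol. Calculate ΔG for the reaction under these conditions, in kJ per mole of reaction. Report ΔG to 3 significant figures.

With Au³⁺/Au reduced at the cathode, E°cell = +1.50 − (+0.34) = +1.16 V and n = 6.
Here Q = [Cu²⁺(aq)]^3 / [Au³⁺(aq)]^2 = 5.14×10^−9 (log Q = −8.289), giving E = +1.16 − (0.0542/6)·(−8.289) = +1.2349 V.
Then ΔG = −nFE = −6 × 96500 × +1.2349 J/mol = −715 kJ/mol.

−715 kJ/mol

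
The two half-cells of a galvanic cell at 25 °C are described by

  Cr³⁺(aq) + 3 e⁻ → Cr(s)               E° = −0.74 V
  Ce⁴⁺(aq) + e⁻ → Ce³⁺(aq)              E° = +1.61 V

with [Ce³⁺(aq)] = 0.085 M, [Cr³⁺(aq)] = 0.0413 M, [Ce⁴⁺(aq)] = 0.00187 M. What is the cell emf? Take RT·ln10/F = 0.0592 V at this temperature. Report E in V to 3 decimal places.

+2.279 V

The Ce⁴⁺/Ce³⁺ couple has the more positive E°, so it is the cathode; Cr³⁺/Cr is the anode.
E°cell = +1.61 − (−0.74) = +2.35 V, with n = 3 electrons transferred.
The balanced reaction is 3 Ce⁴⁺(aq) + Cr(s) → 3 Ce³⁺(aq) + Cr³⁺(aq), so Q = ([Ce³⁺(aq)]^3·[Cr³⁺(aq)]) / [Ce⁴⁺(aq)]^3 = 3.88×10^3 and log Q = 3.589.
By the Nernst equation, E = +2.35 − (0.0592/3)·(3.589) = +2.279 V.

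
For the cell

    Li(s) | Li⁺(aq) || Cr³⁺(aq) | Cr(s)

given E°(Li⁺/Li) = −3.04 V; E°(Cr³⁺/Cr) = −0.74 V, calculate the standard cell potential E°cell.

By convention the left-hand electrode in cell notation is the anode (oxidation) and the right-hand electrode is the cathode (reduction).
E°cell = E°(right) − E°(left) = −0.74 − (−3.04) = +2.30 V.

+2.30 V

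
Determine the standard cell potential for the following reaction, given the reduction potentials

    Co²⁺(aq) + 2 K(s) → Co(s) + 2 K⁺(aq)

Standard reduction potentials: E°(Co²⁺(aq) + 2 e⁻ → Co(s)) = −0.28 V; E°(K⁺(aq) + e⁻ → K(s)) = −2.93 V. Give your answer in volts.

In the reaction as written, Co²⁺(aq) is reduced (cathode) and K⁺(aq) is produced by oxidation at the anode.
E°cell = E°(cathode) − E°(anode) = −0.28 − (−2.93) = +2.65 V.

+2.65 V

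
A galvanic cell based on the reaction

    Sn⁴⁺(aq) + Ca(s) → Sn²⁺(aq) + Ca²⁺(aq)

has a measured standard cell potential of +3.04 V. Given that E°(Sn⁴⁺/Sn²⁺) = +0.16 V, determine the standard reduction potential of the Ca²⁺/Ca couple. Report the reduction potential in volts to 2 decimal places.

In the reaction as written the Sn⁴⁺/Sn²⁺ couple is reduced (cathode) and Ca²⁺/Ca is oxidized (anode), so E°cell = E°(Sn⁴⁺/Sn²⁺) − E°(Ca²⁺/Ca).
E°(Ca²⁺/Ca) = E°(cathode) − E°cell = +0.16 − (+3.04) = −2.88 V.

−2.88 V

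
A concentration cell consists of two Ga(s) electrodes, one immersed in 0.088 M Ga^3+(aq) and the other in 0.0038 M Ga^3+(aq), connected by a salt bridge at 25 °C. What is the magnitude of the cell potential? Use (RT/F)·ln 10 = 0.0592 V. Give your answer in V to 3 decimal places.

0.027 V

For a concentration cell E°cell = 0, since both electrodes use the same couple.
The compartment with the higher Ga^3+(aq) concentration (0.088 M) acts as the cathode; ions are reduced there and produced at the dilute (0.0038 M) anode.
With n = 3, Ecell = −(0.0592/3)·log([dilute]/[conc]) = −(0.0592/3)·log(0.0038/0.088) = +0.027 V.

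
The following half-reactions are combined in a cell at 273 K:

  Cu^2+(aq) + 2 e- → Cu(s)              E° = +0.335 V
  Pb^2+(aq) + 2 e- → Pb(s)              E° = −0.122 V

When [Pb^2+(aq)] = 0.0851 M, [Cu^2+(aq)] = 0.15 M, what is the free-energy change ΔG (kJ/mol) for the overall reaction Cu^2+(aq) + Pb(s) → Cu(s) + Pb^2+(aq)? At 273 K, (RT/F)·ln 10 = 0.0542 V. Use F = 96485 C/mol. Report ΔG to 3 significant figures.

−89.5 kJ/mol

The standard cell potential is +0.335 − (−0.122) = +0.457 V, with n = 2 electrons in the balanced equation.
Here Q = [Pb^2+(aq)] / [Cu^2+(aq)] = 0.567 (log Q = −0.246), giving E = +0.457 − (0.0542/2)·(−0.246) = +0.4637 V.
ΔG = −nFE = −(2)(96485)(+0.4637) J/mol = −89.5 kJ/mol.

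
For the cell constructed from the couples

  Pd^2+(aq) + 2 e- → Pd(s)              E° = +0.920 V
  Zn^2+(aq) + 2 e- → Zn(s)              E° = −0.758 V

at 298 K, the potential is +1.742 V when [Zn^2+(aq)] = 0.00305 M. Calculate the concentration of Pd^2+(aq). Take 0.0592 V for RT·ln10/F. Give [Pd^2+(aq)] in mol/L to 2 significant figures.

Pd²⁺/Pd is the cathode (higher E°); E°cell = +0.920 − (−0.758) = +1.678 V with n = 2.
From the Nernst equation, log Q = n(E° − E)/0.0592 = 2·(+1.678 − (+1.742))/0.0592 = −2.162.
Balancing electrons gives Pd^2+(aq) + Zn(s) → Pd(s) + Zn^2+(aq); thus Q = [Zn^2+(aq)] / [Pd^2+(aq)].
Isolating [Pd^2+(aq)] in Q = 10^{−2.162} yields log [Pd^2+(aq)] = −0.354, i.e. 0.44 M.

0.44 M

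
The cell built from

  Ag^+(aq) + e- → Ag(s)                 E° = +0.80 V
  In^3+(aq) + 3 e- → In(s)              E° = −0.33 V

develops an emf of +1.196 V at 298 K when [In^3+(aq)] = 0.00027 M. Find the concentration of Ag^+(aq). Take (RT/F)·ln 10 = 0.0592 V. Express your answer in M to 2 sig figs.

0.84 M

With Ag⁺/Ag at the cathode and In³⁺/In at the anode, E°cell = +0.80 − (−0.33) = +1.13 V (n = 3).
Since E = E° − (0.0592/n)·log Q, log Q = n(E° − E)/0.0592 = −3.345.
The balanced reaction is 3 Ag^+(aq) + In(s) → 3 Ag(s) + In^3+(aq), so Q = [In^3+(aq)] / [Ag^+(aq)]^3.
Isolating [Ag^+(aq)] in Q = 10^{−3.345} yields log [Ag^+(aq)] = −0.075, i.e. 0.84 M.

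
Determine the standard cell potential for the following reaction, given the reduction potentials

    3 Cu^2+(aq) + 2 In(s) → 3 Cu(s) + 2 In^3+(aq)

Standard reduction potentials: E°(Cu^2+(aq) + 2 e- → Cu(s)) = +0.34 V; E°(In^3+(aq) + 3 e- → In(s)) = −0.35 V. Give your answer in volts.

Cu^2+(aq) gains electrons, so the Cu²⁺/Cu couple is the cathode; the In³⁺/In couple is the anode.
E°cell = E°(cathode) − E°(anode) = +0.34 − (−0.35) = +0.69 V.

+0.69 V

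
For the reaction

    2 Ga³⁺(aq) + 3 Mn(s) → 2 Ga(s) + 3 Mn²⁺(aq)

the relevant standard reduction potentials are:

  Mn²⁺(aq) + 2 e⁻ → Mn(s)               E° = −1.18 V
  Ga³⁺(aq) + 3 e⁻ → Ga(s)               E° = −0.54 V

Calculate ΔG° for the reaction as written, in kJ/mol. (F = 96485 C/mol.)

−371 kJ/mol

In the reaction as written Ga³⁺(aq) is reduced, so the Ga³⁺/Ga couple is the cathode and Mn²⁺/Mn is the anode.
E°cell = −0.54 − (−1.18) = +0.64 V; balancing electrons gives n = 6.
ΔG° = −nFE°cell = −(6)(96485)(+0.64) J/mol = −371 kJ/mol.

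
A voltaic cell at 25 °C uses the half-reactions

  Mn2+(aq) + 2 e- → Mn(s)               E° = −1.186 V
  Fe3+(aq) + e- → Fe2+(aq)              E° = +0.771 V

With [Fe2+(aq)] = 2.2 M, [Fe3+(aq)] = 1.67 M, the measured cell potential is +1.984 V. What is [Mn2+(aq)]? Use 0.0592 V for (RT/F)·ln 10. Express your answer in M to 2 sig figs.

0.071 M

With Fe³⁺/Fe²⁺ at the cathode and Mn²⁺/Mn at the anode, E°cell = +0.771 − (−1.186) = +1.957 V (n = 2).
Since E = E° − (0.0592/n)·log Q, log Q = n(E° − E)/0.0592 = −0.912.
For 2 Fe3+(aq) + Mn(s) → 2 Fe2+(aq) + Mn2+(aq), the reaction quotient is Q = ([Fe2+(aq)]^2·[Mn2+(aq)]) / [Fe3+(aq)]^2.
Substituting the known concentrations and solving, log [Mn2+(aq)] = −1.151 and [Mn2+(aq)] = 0.071 M.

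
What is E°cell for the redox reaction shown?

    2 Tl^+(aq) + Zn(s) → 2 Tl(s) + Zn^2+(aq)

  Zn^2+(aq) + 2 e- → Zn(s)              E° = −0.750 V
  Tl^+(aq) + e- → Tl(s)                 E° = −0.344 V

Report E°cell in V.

Tl^+(aq) gains electrons, so the Tl⁺/Tl couple is the cathode; the Zn²⁺/Zn couple is the anode.
E°cell = E°(cathode) − E°(anode) = −0.344 − (−0.750) = +0.406 V.

+0.406 V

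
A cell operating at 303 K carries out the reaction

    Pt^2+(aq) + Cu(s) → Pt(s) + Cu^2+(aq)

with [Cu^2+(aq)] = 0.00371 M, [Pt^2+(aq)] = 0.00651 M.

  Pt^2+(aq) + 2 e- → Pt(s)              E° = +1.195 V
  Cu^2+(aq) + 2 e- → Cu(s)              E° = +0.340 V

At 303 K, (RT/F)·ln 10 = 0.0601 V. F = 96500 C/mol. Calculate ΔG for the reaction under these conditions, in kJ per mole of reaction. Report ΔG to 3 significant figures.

−166 kJ/mol

With Pt²⁺/Pt reduced at the cathode, E°cell = +1.195 − (+0.340) = +0.855 V and n = 2.
Here Q = [Cu^2+(aq)] / [Pt^2+(aq)] = 0.57 (log Q = −0.244), giving E = +0.855 − (0.0601/2)·(−0.244) = +0.8623 V.
Finally ΔG = −nFE = −(2)(96500 C/mol)(+0.8623 V) = −166 kJ/mol.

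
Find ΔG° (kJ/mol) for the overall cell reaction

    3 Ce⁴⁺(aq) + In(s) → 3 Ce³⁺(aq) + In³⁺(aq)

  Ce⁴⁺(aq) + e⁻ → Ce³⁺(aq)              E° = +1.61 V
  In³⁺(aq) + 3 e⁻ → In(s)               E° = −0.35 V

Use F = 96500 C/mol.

In the reaction as written Ce⁴⁺(aq) is reduced, so the Ce⁴⁺/Ce³⁺ couple is the cathode and In³⁺/In is the anode.
E°cell = +1.61 − (−0.35) = +1.96 V; balancing electrons gives n = 3.
ΔG° = −nFE°cell = −(3)(96500)(+1.96) J/mol = −567 kJ/mol.

−567 kJ/mol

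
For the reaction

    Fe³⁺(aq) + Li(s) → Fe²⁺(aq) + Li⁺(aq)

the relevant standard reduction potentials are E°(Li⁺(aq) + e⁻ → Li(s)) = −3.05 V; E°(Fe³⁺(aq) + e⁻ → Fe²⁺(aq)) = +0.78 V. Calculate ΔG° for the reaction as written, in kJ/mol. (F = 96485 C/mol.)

−370 kJ/mol

In the reaction as written Fe³⁺(aq) is reduced, so the Fe³⁺/Fe²⁺ couple is the cathode and Li⁺/Li is the anode.
E°cell = +0.78 − (−3.05) = +3.83 V; balancing electrons gives n = 1.
ΔG° = −nFE°cell = −(1)(96485)(+3.83) J/mol = −370 kJ/mol.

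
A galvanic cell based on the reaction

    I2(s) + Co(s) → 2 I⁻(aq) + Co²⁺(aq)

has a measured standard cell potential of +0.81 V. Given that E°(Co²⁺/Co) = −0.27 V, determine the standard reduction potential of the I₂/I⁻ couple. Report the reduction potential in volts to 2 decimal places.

In the reaction as written the I₂/I⁻ couple is reduced (cathode) and Co²⁺/Co is oxidized (anode), so E°cell = E°(I₂/I⁻) − E°(Co²⁺/Co).
E°(I₂/I⁻) = E°cell + E°(anode) = +0.81 + (−0.27) = +0.54 V.

+0.54 V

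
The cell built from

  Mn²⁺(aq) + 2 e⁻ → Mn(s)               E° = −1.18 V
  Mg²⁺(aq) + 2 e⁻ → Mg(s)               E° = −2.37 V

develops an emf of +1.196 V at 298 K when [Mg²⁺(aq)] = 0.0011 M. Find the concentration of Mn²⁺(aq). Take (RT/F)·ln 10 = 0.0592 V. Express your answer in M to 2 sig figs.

0.0018 M

The Mn²⁺/Mn couple has the larger reduction potential, so it is the cathode: E°cell = −1.18 − (−2.37) = +1.19 V and n = 2.
Since E = E° − (0.0592/n)·log Q, log Q = n(E° − E)/0.0592 = −0.203.
Balancing electrons gives Mn²⁺(aq) + Mg(s) → Mn(s) + Mg²⁺(aq); thus Q = [Mg²⁺(aq)] / [Mn²⁺(aq)].
Isolating [Mn²⁺(aq)] in Q = 10^{−0.203} yields log [Mn²⁺(aq)] = −2.756, i.e. 0.0018 M.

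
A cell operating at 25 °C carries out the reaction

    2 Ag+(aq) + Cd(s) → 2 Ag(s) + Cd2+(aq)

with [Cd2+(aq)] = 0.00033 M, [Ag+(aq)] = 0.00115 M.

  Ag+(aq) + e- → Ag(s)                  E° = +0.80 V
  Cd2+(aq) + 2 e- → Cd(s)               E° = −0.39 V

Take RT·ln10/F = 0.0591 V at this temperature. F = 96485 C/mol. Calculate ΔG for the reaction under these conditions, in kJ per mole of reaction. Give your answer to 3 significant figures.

−216 kJ/mol

E°cell = +0.80 − (−0.39) = +1.19 V; the balanced reaction transfers n = 2 electrons.
The reaction quotient is [Cd2+(aq)] / [Ag+(aq)]^2 = 250; by Nernst, E = +1.19 − (0.0591/2)(2.397) = +1.1192 V.
ΔG = −nFE = −(2)(96485)(+1.1192) J/mol = −216 kJ/mol.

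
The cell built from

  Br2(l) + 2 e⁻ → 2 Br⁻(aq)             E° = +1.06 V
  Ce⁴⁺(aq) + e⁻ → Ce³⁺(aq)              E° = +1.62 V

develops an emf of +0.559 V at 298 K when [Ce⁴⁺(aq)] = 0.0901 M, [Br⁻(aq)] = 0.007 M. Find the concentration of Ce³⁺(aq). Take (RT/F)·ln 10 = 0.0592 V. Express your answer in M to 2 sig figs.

Ce⁴⁺/Ce³⁺ is the cathode (higher E°); E°cell = +1.62 − (+1.06) = +0.56 V with n = 2.
Since E = E° − (0.0592/n)·log Q, log Q = n(E° − E)/0.0592 = 0.034.
The balanced reaction is 2 Ce⁴⁺(aq) + 2 Br⁻(aq) → 2 Ce³⁺(aq) + Br2(l), so Q = [Ce³⁺(aq)]^2 / ([Ce⁴⁺(aq)]^2·[Br⁻(aq)]^2).
Substituting the known concentrations and solving, log [Ce³⁺(aq)] = −3.183 and [Ce³⁺(aq)] = 0.00066 M.

0.00066 M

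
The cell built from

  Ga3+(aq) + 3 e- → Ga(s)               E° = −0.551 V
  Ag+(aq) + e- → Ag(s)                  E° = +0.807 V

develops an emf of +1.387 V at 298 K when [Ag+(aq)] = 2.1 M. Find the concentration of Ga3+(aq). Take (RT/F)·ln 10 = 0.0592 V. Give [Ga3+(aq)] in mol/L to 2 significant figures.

The Ag⁺/Ag couple has the larger reduction potential, so it is the cathode: E°cell = +0.807 − (−0.551) = +1.358 V and n = 3.
From the Nernst equation, log Q = n(E° − E)/0.0592 = 3·(+1.358 − (+1.387))/0.0592 = −1.470.
Balancing electrons gives 3 Ag+(aq) + Ga(s) → 3 Ag(s) + Ga3+(aq); thus Q = [Ga3+(aq)] / [Ag+(aq)]^3.
Isolating [Ga3+(aq)] in Q = 10^{−1.470} yields log [Ga3+(aq)] = −0.503, i.e. 0.31 M.

0.31 M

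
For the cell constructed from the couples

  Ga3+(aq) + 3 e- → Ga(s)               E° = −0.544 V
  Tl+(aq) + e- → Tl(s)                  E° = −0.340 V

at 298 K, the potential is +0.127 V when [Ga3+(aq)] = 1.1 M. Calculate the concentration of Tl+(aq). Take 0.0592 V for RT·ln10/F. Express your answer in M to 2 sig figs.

Tl⁺/Tl is the cathode (higher E°); E°cell = −0.340 − (−0.544) = +0.204 V with n = 3.
Since E = E° − (0.0592/n)·log Q, log Q = n(E° − E)/0.0592 = 3.902.
Balancing electrons gives 3 Tl+(aq) + Ga(s) → 3 Tl(s) + Ga3+(aq); thus Q = [Ga3+(aq)] / [Tl+(aq)]^3.
Isolating [Tl+(aq)] in Q = 10^{3.902} yields log [Tl+(aq)] = −1.287, i.e. 0.052 M.

0.052 M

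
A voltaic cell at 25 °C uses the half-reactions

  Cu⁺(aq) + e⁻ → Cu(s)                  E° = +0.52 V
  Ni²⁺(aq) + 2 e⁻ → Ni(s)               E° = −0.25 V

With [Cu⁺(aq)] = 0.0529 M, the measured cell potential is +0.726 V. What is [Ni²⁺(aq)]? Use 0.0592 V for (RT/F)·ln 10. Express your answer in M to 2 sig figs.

0.086 M

With Cu⁺/Cu at the cathode and Ni²⁺/Ni at the anode, E°cell = +0.52 − (−0.25) = +0.77 V (n = 2).
Since E = E° − (0.0592/n)·log Q, log Q = n(E° − E)/0.0592 = 1.486.
Balancing electrons gives 2 Cu⁺(aq) + Ni(s) → 2 Cu(s) + Ni²⁺(aq); thus Q = [Ni²⁺(aq)] / [Cu⁺(aq)]^2.
Substituting the known concentrations and solving, log [Ni²⁺(aq)] = −1.067 and [Ni²⁺(aq)] = 0.086 M.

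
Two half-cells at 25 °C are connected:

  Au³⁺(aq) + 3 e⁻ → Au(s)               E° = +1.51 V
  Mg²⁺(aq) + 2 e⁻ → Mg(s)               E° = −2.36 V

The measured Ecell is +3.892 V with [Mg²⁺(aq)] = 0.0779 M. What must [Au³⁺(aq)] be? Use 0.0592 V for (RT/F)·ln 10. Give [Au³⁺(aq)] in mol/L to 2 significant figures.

0.28 M

With Au³⁺/Au at the cathode and Mg²⁺/Mg at the anode, E°cell = +1.51 − (−2.36) = +3.87 V (n = 6).
Since E = E° − (0.0592/n)·log Q, log Q = n(E° − E)/0.0592 = −2.230.
The balanced reaction is 2 Au³⁺(aq) + 3 Mg(s) → 2 Au(s) + 3 Mg²⁺(aq), so Q = [Mg²⁺(aq)]^3 / [Au³⁺(aq)]^2.
Substituting the known concentrations and solving, log [Au³⁺(aq)] = −0.548 and [Au³⁺(aq)] = 0.28 M.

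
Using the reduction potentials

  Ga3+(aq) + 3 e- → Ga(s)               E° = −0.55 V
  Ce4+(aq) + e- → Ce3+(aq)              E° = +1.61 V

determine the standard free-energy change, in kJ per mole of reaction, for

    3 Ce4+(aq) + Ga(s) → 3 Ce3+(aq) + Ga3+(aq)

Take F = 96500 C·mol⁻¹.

−625 kJ/mol

In the reaction as written Ce4+(aq) is reduced, so the Ce⁴⁺/Ce³⁺ couple is the cathode and Ga³⁺/Ga is the anode.
E°cell = +1.61 − (−0.55) = +2.16 V; balancing electrons gives n = 3.
ΔG° = −nFE°cell = −(3)(96500)(+2.16) J/mol = −625 kJ/mol.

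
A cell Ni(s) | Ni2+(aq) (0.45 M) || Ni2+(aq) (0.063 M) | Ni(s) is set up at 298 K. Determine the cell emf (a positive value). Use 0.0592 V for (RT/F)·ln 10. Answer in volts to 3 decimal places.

For a concentration cell E°cell = 0, since both electrodes use the same couple.
The compartment with the higher Ni2+(aq) concentration (0.45 M) acts as the cathode; ions are reduced there and produced at the dilute (0.063 M) anode.
With n = 2, Ecell = −(0.0592/2)·log([dilute]/[conc]) = −(0.0592/2)·log(0.063/0.45) = +0.025 V.

0.025 V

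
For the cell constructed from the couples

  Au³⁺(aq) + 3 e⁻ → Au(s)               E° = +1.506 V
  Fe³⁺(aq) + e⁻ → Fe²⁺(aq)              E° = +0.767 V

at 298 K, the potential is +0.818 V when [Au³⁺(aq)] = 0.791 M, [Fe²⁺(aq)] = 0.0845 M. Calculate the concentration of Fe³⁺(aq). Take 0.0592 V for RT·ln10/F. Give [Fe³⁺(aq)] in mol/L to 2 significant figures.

0.0036 M

Au³⁺/Au is the cathode (higher E°); E°cell = +1.506 − (+0.767) = +0.739 V with n = 3.
From the Nernst equation, log Q = n(E° − E)/0.0592 = 3·(+0.739 − (+0.818))/0.0592 = −4.003.
Balancing electrons gives Au³⁺(aq) + 3 Fe²⁺(aq) → Au(s) + 3 Fe³⁺(aq); thus Q = [Fe³⁺(aq)]^3 / ([Au³⁺(aq)]·[Fe²⁺(aq)]^3).
Substituting the known concentrations and solving, log [Fe³⁺(aq)] = −2.441 and [Fe³⁺(aq)] = 0.0036 M.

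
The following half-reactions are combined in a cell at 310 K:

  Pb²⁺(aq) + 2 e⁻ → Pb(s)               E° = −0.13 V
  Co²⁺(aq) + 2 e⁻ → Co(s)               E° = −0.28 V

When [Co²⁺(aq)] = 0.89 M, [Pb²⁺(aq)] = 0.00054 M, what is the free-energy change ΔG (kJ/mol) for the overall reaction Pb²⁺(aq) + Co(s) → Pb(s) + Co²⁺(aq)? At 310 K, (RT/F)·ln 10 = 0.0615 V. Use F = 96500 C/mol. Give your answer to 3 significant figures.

With Pb²⁺/Pb reduced at the cathode, E°cell = −0.13 − (−0.28) = +0.15 V and n = 2.
Q = [Co²⁺(aq)] / [Pb²⁺(aq)] = 1.65×10^3, so log Q = 3.217 and E = +0.15 − (0.0615/2)(3.217) = +0.0511 V.
Then ΔG = −nFE = −2 × 96500 × +0.0511 J/mol = −9.86 kJ/mol.

−9.86 kJ/mol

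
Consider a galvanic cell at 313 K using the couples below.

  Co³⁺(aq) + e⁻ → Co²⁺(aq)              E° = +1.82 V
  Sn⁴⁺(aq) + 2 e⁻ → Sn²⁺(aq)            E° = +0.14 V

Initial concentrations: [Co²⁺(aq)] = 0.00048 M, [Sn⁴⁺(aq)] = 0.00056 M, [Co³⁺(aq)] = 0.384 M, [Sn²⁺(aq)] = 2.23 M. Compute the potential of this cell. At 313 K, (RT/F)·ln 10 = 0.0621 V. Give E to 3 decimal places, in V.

+1.972 V

Co³⁺/Co²⁺ is reduced (cathode, E° = +1.82 V) and Sn⁴⁺/Sn²⁺ is oxidized (anode).
E°cell = +1.82 − (+0.14) = +1.68 V, with n = 2 electrons transferred.
For the overall reaction 2 Co³⁺(aq) + Sn²⁺(aq) → 2 Co²⁺(aq) + Sn⁴⁺(aq), Q = ([Co²⁺(aq)]^2·[Sn⁴⁺(aq)]) / ([Co³⁺(aq)]^2·[Sn²⁺(aq)]) = 3.92×10^−10, giving log Q = −9.406.
E = E° − (0.0621/n)·log Q = +1.68 − (0.0621/2)(−9.406) = +1.972 V.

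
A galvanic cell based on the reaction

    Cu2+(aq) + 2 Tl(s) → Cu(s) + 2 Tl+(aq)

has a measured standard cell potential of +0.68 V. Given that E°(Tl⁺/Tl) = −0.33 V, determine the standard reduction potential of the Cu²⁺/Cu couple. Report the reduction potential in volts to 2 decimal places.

+0.35 V

In the reaction as written the Cu²⁺/Cu couple is reduced (cathode) and Tl⁺/Tl is oxidized (anode), so E°cell = E°(Cu²⁺/Cu) − E°(Tl⁺/Tl).
E°(Cu²⁺/Cu) = E°cell + E°(anode) = +0.68 + (−0.33) = +0.35 V.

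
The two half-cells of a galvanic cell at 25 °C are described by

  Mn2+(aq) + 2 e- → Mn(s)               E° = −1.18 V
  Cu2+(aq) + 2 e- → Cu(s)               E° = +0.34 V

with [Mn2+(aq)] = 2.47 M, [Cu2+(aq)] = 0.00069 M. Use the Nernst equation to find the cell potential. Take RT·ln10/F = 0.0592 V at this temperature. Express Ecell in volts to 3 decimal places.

Since E°(Cu²⁺/Cu) > E°(Mn²⁺/Mn), Cu²⁺/Cu serves as the cathode.
E°cell = E°cat − E°an = +0.34 − (−1.18) = +1.52 V; n = 2.
Balancing gives Cu2+(aq) + Mn(s) → Cu(s) + Mn2+(aq); hence Q = [Mn2+(aq)] / [Cu2+(aq)] = 3.58×10^3 (log Q = 3.554).
By the Nernst equation, E = +1.52 − (0.0592/2)·(3.554) = +1.415 V.

+1.415 V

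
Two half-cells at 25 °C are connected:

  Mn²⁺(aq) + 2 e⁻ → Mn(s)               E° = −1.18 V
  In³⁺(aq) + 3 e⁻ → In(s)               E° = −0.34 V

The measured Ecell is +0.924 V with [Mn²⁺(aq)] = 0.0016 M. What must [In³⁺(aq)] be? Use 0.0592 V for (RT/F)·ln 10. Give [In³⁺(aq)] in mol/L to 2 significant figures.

1.2 M

In³⁺/In is the cathode (higher E°); E°cell = −0.34 − (−1.18) = +0.84 V with n = 6.
Since E = E° − (0.0592/n)·log Q, log Q = n(E° − E)/0.0592 = −8.514.
The balanced reaction is 2 In³⁺(aq) + 3 Mn(s) → 2 In(s) + 3 Mn²⁺(aq), so Q = [Mn²⁺(aq)]^3 / [In³⁺(aq)]^2.
Substituting the known concentrations and solving, log [In³⁺(aq)] = 0.063 and [In³⁺(aq)] = 1.2 M.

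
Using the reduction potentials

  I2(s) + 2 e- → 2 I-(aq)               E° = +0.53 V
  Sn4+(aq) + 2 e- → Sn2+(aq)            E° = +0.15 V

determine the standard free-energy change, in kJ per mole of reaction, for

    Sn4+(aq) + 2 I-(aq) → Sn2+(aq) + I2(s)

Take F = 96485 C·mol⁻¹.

+73.3 kJ/mol

In the reaction as written Sn4+(aq) is reduced, so the Sn⁴⁺/Sn²⁺ couple is the cathode and I₂/I⁻ is the anode.
E°cell = +0.15 − (+0.53) = −0.38 V; balancing electrons gives n = 2.
ΔG° = −nFE°cell = −(2)(96485)(−0.38) J/mol = +73.3 kJ/mol.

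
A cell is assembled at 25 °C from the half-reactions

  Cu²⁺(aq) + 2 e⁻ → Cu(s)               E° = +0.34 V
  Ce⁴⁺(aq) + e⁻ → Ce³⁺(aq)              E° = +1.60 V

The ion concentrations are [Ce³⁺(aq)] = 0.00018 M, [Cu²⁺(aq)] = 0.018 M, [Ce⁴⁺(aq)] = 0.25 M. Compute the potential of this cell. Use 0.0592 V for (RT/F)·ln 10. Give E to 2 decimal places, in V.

Since E°(Ce⁴⁺/Ce³⁺) > E°(Cu²⁺/Cu), Ce⁴⁺/Ce³⁺ serves as the cathode.
E°cell = +1.60 − (+0.34) = +1.26 V, with n = 2 electrons transferred.
For the overall reaction 2 Ce⁴⁺(aq) + Cu(s) → 2 Ce³⁺(aq) + Cu²⁺(aq), Q = ([Ce³⁺(aq)]^2·[Cu²⁺(aq)]) / [Ce⁴⁺(aq)]^2 = 9.33×10^−9, giving log Q = −8.030.
Applying E = E° − (RT ln10/nF)·log Q gives +1.26 − (0.0592/2)(−8.030) = +1.50 V.

+1.50 V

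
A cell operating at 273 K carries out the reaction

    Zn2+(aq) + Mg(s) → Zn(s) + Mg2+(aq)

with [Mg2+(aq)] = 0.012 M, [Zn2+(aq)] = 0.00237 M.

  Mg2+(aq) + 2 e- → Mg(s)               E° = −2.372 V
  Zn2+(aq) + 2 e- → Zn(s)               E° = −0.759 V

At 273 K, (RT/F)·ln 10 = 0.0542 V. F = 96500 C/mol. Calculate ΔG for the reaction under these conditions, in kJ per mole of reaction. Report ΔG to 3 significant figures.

−308 kJ/mol

With Zn²⁺/Zn reduced at the cathode, E°cell = −0.759 − (−2.372) = +1.613 V and n = 2.
The reaction quotient is [Mg2+(aq)] / [Zn2+(aq)] = 5.06; by Nernst, E = +1.613 − (0.0542/2)(0.704) = +1.5939 V.
Finally ΔG = −nFE = −(2)(96500 C/mol)(+1.5939 V) = −308 kJ/mol.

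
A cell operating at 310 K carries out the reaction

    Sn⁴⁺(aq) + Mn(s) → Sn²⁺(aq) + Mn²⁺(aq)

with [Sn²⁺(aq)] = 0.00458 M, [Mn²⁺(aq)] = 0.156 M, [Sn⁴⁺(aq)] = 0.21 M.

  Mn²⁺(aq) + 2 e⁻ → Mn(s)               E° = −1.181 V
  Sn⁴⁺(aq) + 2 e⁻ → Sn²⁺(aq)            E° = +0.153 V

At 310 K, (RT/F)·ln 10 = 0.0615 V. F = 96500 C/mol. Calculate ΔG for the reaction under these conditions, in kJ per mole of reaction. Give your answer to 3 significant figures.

The standard cell potential is +0.153 − (−1.181) = +1.334 V, with n = 2 electrons in the balanced equation.
The reaction quotient is ([Sn²⁺(aq)]·[Mn²⁺(aq)]) / [Sn⁴⁺(aq)] = 0.0034; by Nernst, E = +1.334 − (0.0615/2)(−2.468) = +1.4099 V.
ΔG = −nFE = −(2)(96500)(+1.4099) J/mol = −272 kJ/mol.

−272 kJ/mol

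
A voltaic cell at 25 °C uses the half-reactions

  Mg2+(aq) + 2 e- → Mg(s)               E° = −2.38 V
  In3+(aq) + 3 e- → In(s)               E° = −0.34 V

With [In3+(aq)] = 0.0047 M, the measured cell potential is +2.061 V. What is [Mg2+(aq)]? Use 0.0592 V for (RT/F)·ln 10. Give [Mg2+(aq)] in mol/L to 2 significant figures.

In³⁺/In is the cathode (higher E°); E°cell = −0.34 − (−2.38) = +2.04 V with n = 6.
Rearranging E = E° − (0.0592/n)·log Q gives log Q = 6(+2.04 − (+2.061))/0.0592 = −2.128.
For 2 In3+(aq) + 3 Mg(s) → 2 In(s) + 3 Mg2+(aq), the reaction quotient is Q = [Mg2+(aq)]^3 / [In3+(aq)]^2.
Isolating [Mg2+(aq)] in Q = 10^{−2.128} yields log [Mg2+(aq)] = −2.261, i.e. 0.0055 M.

0.0055 M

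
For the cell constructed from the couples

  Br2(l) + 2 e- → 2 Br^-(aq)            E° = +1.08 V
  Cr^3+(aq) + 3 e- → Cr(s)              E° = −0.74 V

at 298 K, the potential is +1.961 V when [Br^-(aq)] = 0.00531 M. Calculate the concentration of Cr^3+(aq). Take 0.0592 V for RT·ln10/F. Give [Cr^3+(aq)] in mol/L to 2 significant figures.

The Br₂/Br⁻ couple has the larger reduction potential, so it is the cathode: E°cell = +1.08 − (−0.74) = +1.82 V and n = 6.
From the Nernst equation, log Q = n(E° − E)/0.0592 = 6·(+1.82 − (+1.961))/0.0592 = −14.291.
The balanced reaction is 3 Br2(l) + 2 Cr(s) → 6 Br^-(aq) + 2 Cr^3+(aq), so Q = [Br^-(aq)]^6·[Cr^3+(aq)]^2.
Substituting the known concentrations and solving, log [Cr^3+(aq)] = −0.321 and [Cr^3+(aq)] = 0.48 M.

0.48 M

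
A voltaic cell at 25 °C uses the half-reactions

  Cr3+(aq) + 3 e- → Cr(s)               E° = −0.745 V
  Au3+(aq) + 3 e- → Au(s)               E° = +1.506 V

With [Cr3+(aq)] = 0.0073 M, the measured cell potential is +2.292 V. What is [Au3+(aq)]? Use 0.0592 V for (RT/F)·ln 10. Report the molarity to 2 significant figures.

With Au³⁺/Au at the cathode and Cr³⁺/Cr at the anode, E°cell = +1.506 − (−0.745) = +2.251 V (n = 3).
Since E = E° − (0.0592/n)·log Q, log Q = n(E° − E)/0.0592 = −2.078.
The balanced reaction is Au3+(aq) + Cr(s) → Au(s) + Cr3+(aq), so Q = [Cr3+(aq)] / [Au3+(aq)].
Solving for the unknown gives log [Au3+(aq)] = −0.059, so [Au3+(aq)] ≈ 0.87 M.

0.87 M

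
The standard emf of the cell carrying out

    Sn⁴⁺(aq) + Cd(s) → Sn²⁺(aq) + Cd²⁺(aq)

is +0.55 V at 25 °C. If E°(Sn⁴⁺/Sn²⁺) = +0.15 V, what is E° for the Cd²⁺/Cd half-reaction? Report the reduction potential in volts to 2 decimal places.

In the reaction as written the Sn⁴⁺/Sn²⁺ couple is reduced (cathode) and Cd²⁺/Cd is oxidized (anode), so E°cell = E°(Sn⁴⁺/Sn²⁺) − E°(Cd²⁺/Cd).
E°(Cd²⁺/Cd) = E°(cathode) − E°cell = +0.15 − (+0.55) = −0.40 V.

−0.40 V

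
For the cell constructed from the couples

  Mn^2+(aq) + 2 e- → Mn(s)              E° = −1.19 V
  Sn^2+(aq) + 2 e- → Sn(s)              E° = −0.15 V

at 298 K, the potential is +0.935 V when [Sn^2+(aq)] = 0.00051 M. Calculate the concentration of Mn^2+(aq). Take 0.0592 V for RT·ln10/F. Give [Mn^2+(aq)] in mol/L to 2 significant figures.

Sn²⁺/Sn is the cathode (higher E°); E°cell = −0.15 − (−1.19) = +1.04 V with n = 2.
Since E = E° − (0.0592/n)·log Q, log Q = n(E° − E)/0.0592 = 3.547.
The balanced reaction is Sn^2+(aq) + Mn(s) → Sn(s) + Mn^2+(aq), so Q = [Mn^2+(aq)] / [Sn^2+(aq)].
Substituting the known concentrations and solving, log [Mn^2+(aq)] = 0.255 and [Mn^2+(aq)] = 1.8 M.

1.8 M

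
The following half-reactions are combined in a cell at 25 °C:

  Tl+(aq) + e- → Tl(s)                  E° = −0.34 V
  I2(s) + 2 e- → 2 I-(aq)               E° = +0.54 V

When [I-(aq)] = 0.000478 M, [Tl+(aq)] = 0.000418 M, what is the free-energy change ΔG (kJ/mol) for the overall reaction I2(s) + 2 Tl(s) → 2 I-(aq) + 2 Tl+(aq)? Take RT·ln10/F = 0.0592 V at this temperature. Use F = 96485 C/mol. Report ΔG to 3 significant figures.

With I₂/I⁻ reduced at the cathode, E°cell = +0.54 − (−0.34) = +0.88 V and n = 2.
The reaction quotient is [I-(aq)]^2·[Tl+(aq)]^2 = 3.99×10^−14; by Nernst, E = +0.88 − (0.0592/2)(−13.399) = +1.2766 V.
ΔG = −nFE = −(2)(96485)(+1.2766) J/mol = −246 kJ/mol.

−246 kJ/mol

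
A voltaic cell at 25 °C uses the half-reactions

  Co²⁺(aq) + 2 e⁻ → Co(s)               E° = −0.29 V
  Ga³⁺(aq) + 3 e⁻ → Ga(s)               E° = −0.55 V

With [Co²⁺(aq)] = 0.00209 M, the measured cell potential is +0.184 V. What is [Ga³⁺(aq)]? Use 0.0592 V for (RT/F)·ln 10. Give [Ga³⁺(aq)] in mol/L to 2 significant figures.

The Co²⁺/Co couple has the larger reduction potential, so it is the cathode: E°cell = −0.29 − (−0.55) = +0.26 V and n = 6.
Since E = E° − (0.0592/n)·log Q, log Q = n(E° − E)/0.0592 = 7.703.
Balancing electrons gives 3 Co²⁺(aq) + 2 Ga(s) → 3 Co(s) + 2 Ga³⁺(aq); thus Q = [Ga³⁺(aq)]^2 / [Co²⁺(aq)]^3.
Substituting the known concentrations and solving, log [Ga³⁺(aq)] = −0.168 and [Ga³⁺(aq)] = 0.68 M.

0.68 M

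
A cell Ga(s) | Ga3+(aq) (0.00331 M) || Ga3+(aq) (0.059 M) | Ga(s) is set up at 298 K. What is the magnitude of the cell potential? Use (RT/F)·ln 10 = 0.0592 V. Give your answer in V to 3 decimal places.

0.025 V

For a concentration cell E°cell = 0, since both electrodes use the same couple.
The compartment with the higher Ga3+(aq) concentration (0.059 M) acts as the cathode; ions are reduced there and produced at the dilute (0.00331 M) anode.
With n = 3, Ecell = −(0.0592/3)·log([dilute]/[conc]) = −(0.0592/3)·log(0.00331/0.059) = +0.025 V.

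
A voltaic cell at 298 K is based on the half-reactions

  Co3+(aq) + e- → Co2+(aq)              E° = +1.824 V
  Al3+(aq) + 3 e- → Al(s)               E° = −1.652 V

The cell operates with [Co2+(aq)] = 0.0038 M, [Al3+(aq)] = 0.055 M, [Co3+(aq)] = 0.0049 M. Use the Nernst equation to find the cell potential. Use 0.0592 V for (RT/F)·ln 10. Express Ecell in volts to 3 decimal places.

+3.507 V

Co³⁺/Co²⁺ is reduced (cathode, E° = +1.824 V) and Al³⁺/Al is oxidized (anode).
The standard potential is +1.824 − (−1.652) = +3.476 V and the balanced reaction transfers n = 3 electrons.
For the overall reaction 3 Co3+(aq) + Al(s) → 3 Co2+(aq) + Al3+(aq), Q = ([Co2+(aq)]^3·[Al3+(aq)]) / [Co3+(aq)]^3 = 0.0257, giving log Q = −1.591.
By the Nernst equation, E = +3.476 − (0.0592/3)·(−1.591) = +3.507 V.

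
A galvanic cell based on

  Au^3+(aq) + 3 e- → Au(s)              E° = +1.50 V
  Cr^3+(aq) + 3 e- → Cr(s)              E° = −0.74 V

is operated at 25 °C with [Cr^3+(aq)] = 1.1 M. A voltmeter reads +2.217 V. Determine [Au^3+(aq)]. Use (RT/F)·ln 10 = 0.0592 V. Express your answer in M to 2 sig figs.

With Au³⁺/Au at the cathode and Cr³⁺/Cr at the anode, E°cell = +1.50 − (−0.74) = +2.24 V (n = 3).
Rearranging E = E° − (0.0592/n)·log Q gives log Q = 3(+2.24 − (+2.217))/0.0592 = 1.166.
Balancing electrons gives Au^3+(aq) + Cr(s) → Au(s) + Cr^3+(aq); thus Q = [Cr^3+(aq)] / [Au^3+(aq)].
Solving for the unknown gives log [Au^3+(aq)] = −1.125, so [Au^3+(aq)] ≈ 0.075 M.

0.075 M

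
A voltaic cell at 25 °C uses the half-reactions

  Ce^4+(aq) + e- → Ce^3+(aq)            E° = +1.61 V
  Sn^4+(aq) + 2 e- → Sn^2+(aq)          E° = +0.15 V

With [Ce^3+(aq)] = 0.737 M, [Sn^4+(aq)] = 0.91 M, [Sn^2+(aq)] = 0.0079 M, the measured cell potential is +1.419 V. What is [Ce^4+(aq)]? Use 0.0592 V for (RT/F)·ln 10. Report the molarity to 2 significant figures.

1.6 M

The Ce⁴⁺/Ce³⁺ couple has the larger reduction potential, so it is the cathode: E°cell = +1.61 − (+0.15) = +1.46 V and n = 2.
Since E = E° − (0.0592/n)·log Q, log Q = n(E° − E)/0.0592 = 1.385.
The balanced reaction is 2 Ce^4+(aq) + Sn^2+(aq) → 2 Ce^3+(aq) + Sn^4+(aq), so Q = ([Ce^3+(aq)]^2·[Sn^4+(aq)]) / ([Ce^4+(aq)]^2·[Sn^2+(aq)]).
Isolating [Ce^4+(aq)] in Q = 10^{1.385} yields log [Ce^4+(aq)] = 0.206, i.e. 1.6 M.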